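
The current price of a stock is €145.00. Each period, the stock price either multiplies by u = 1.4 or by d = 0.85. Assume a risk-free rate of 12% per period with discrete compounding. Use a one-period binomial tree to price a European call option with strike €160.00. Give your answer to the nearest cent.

€18.85

Risk-neutral probability p = (1 + 0.12 − 0.85)/(1.4 − 0.85) = 0.2700/0.5500 = 0.4909
Terminal stock prices: S_u = 203, S_d = 123.2
Terminal payoffs (S − K): max(43, 0) = 43, max(-36.75, 0) = 0
Node 0 (S = 145): V_0 = 1/1.12·[0.4909·43.0000 + 0.5091·0.0000] = 18.8474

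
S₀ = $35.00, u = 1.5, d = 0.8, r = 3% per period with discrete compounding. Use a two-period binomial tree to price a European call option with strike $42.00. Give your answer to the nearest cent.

$3.74

Risk-neutral probability p = (1 + 0.03 − 0.8)/(1.5 − 0.8) = 0.2300/0.7000 = 0.3286
Terminal stock prices: S_uu = 78.75, S_ud = 42, S_dd = 22.4
Terminal payoffs (S − K): max(36.75, 0) = 36.75, max(0, 0) = 0, max(-19.6, 0) = 0
Node u (S = 52.5): V_u = 1/1.03·[0.3286·36.7500 + 0.6714·0.0000] = 11.7233
Node d (S = 28): V_d = 1/1.03·[0.3286·0.0000 + 0.6714·0.0000] = 0.0000
Node 0 (S = 35): V_0 = 1/1.03·[0.3286·11.7233 + 0.6714·0.0000] = 3.7397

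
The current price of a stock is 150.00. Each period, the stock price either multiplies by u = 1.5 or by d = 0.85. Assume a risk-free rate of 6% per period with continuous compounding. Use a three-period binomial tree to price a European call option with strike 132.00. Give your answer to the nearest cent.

Risk-neutral probability p = (e^0.06 − 0.85)/(1.5 − 0.85) = 0.2118/0.6500 = 0.3259
Terminal stock prices: S_uuu = 506.2, S_uud = 286.9, S_udd = 162.6, S_ddd = 92.12
Terminal payoffs (S − K): max(374.2, 0) = 374.2, max(154.9, 0) = 154.9, max(30.56, 0) = 30.56, max(-39.88, 0) = 0
Node uu (S = 337.5): V_uu = e^(−0.06)·[0.3259·374.2500 + 0.6741·154.8750] = 213.1871
Node ud (S = 191.2): V_ud = e^(−0.06)·[0.3259·154.8750 + 0.6741·30.5625] = 66.9371
Node dd (S = 108.4): V_dd = e^(−0.06)·[0.3259·30.5625 + 0.6741·0.0000] = 9.3803
Node u (S = 225): V_u = e^(−0.06)·[0.3259·213.1871 + 0.6741·66.9371] = 107.9265
Node d (S = 127.5): V_d = e^(−0.06)·[0.3259·66.9371 + 0.6741·9.3803] = 26.4996
Node 0 (S = 150): V_0 = e^(−0.06)·[0.3259·107.9265 + 0.6741·26.4996] = 49.9482

49.95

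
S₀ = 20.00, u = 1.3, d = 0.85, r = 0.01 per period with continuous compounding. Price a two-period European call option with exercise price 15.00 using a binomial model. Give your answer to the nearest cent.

5.52

Risk-neutral probability p = (e^0.01 − 0.85)/(1.3 − 0.85) = 0.1601/0.4500 = 0.3557
Terminal stock prices: S_uu = 33.8, S_ud = 22.1, S_dd = 14.45
Terminal payoffs (S − K): max(18.8, 0) = 18.8, max(7.1, 0) = 7.1, max(-0.55, 0) = 0
Node u (S = 26): V_u = e^(−0.01)·[0.3557·18.8000 + 0.6443·7.1000] = 11.1493
Node d (S = 17): V_d = e^(−0.01)·[0.3557·7.1000 + 0.6443·0.0000] = 2.5001
Node 0 (S = 20): V_0 = e^(−0.01)·[0.3557·11.1493 + 0.6443·2.5001] = 5.5208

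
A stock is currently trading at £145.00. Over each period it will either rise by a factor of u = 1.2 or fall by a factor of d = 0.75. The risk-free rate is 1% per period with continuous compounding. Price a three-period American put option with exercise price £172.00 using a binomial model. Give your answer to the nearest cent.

Risk-neutral probability p = (e^0.01 − 0.75)/(1.2 − 0.75) = 0.2601/0.4500 = 0.5779
Terminal stock prices: S_uuu = 250.6, S_uud = 156.6, S_udd = 97.88, S_ddd = 61.17
Terminal payoffs (K − S): max(-78.56, 0) = 0, max(15.4, 0) = 15.4, max(74.12, 0) = 74.12, max(110.8, 0) = 110.8
Node uu (S = 208.8): continuation = e^(−0.01)·[0.5779·0.0000 + 0.4221·15.4000] = 6.4358; exercise value = 0.0000 ≤ continuation, so V_uu = 6.4358
Node ud (S = 130.5): continuation = e^(−0.01)·[0.5779·15.4000 + 0.4221·74.1250] = 39.7886; exercise value = 41.5000 > continuation, so V_ud = 41.5000 (exercise)
Node dd (S = 81.56): continuation = e^(−0.01)·[0.5779·74.1250 + 0.4221·110.8281] = 88.7261; exercise value = 90.4375 > continuation, so V_dd = 90.4375 (exercise)
Node u (S = 174): continuation = e^(−0.01)·[0.5779·6.4358 + 0.4221·41.5000] = 21.0255; exercise value = 0.0000 ≤ continuation, so V_u = 21.0255
Node d (S = 108.8): continuation = e^(−0.01)·[0.5779·41.5000 + 0.4221·90.4375] = 61.5386; exercise value = 63.2500 > continuation, so V_d = 63.2500 (exercise)
Node 0 (S = 145): continuation = e^(−0.01)·[0.5779·21.0255 + 0.4221·63.2500] = 38.4624; exercise value = 27.0000 ≤ continuation, so V_0 = 38.4624

£38.46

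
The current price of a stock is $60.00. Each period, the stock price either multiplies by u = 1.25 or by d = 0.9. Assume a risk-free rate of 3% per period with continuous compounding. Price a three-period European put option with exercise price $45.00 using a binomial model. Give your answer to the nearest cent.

$0.28

Risk-neutral probability p = (e^0.03 − 0.9)/(1.25 − 0.9) = 0.1305/0.3500 = 0.3727
Terminal stock prices: S_uuu = 117.2, S_uud = 84.38, S_udd = 60.75, S_ddd = 43.74
Terminal payoffs (K − S): max(-72.19, 0) = 0, max(-39.38, 0) = 0, max(-15.75, 0) = 0, max(1.26, 0) = 1.26
Node uu (S = 93.75): V_uu = e^(−0.03)·[0.3727·0.0000 + 0.6273·0.0000] = 0.0000
Node ud (S = 67.5): V_ud = e^(−0.03)·[0.3727·0.0000 + 0.6273·0.0000] = 0.0000
Node dd (S = 48.6): V_dd = e^(−0.03)·[0.3727·0.0000 + 0.6273·1.2600] = 0.7670
Node u (S = 75): V_u = e^(−0.03)·[0.3727·0.0000 + 0.6273·0.0000] = 0.0000
Node d (S = 54): V_d = e^(−0.03)·[0.3727·0.0000 + 0.6273·0.7670] = 0.4669
Node 0 (S = 60): V_0 = e^(−0.03)·[0.3727·0.0000 + 0.6273·0.4669] = 0.2842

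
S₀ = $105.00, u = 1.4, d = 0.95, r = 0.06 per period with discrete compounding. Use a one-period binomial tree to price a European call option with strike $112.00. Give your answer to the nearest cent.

$8.07

Risk-neutral probability p = (1 + 0.06 − 0.95)/(1.4 − 0.95) = 0.1100/0.4500 = 0.2444
Terminal stock prices: S_u = 147, S_d = 99.75
Terminal payoffs (S − K): max(35, 0) = 35, max(-12.25, 0) = 0
Node 0 (S = 105): V_0 = 1/1.06·[0.2444·35.0000 + 0.7556·0.0000] = 8.0713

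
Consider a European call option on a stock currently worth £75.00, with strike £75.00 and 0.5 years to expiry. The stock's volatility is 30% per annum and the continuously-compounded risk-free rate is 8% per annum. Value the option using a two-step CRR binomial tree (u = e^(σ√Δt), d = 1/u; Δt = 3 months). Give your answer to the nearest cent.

CRR parameters: u = e^(σ√Δt) = e^(0.3·√0.25) = 1.1618, d = 1/u = 0.8607
Per-period rate: rΔt = 0.08·0.25 = 0.02, so R = e^0.02 = 1.0202
Risk-neutral probability p = (e^0.02 − 0.8607)/(1.1618 − 0.8607) = 0.1595/0.3011 = 0.5297
Terminal stock prices: S_uu = 101.2, S_ud = 75, S_dd = 55.56
Terminal payoffs (S − K): max(26.24, 0) = 26.24, max(0, 0) = 0, max(-19.44, 0) = 0
Node u (S = 87.14): V_u = e^(−0.02)·[0.5297·26.2394 + 0.4703·0.0000] = 13.6227
Node d (S = 64.55): V_d = e^(−0.02)·[0.5297·0.0000 + 0.4703·0.0000] = 0.0000
Node 0 (S = 75): V_0 = e^(−0.02)·[0.5297·13.6227 + 0.4703·0.0000] = 7.0725

£7.07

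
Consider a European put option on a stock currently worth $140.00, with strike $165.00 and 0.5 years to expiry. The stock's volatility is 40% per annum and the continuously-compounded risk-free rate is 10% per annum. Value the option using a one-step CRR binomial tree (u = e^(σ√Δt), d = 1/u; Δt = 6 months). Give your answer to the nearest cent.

$27.21

CRR parameters: u = e^(σ√Δt) = e^(0.4·√0.5) = 1.3269, d = 1/u = 0.7536
Per-period rate: rΔt = 0.1·0.5 = 0.05, so R = e^0.05 = 1.0513
Risk-neutral probability p = (e^0.05 − 0.7536)/(1.3269 − 0.7536) = 0.2976/0.5733 = 0.5192
Terminal stock prices: S_u = 185.8, S_d = 105.5
Terminal payoffs (K − S): max(-20.77, 0) = 0, max(59.49, 0) = 59.49
Node 0 (S = 140): V_0 = e^(−0.05)·[0.5192·0.0000 + 0.4808·59.4906] = 27.2084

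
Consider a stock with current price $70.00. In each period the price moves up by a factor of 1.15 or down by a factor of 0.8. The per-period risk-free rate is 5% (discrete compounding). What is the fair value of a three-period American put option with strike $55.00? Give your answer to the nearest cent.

$1.11

Risk-neutral probability p = (1 + 0.05 − 0.8)/(1.15 − 0.8) = 0.2500/0.3500 = 0.7143
Terminal stock prices: S_uuu = 106.5, S_uud = 74.06, S_udd = 51.52, S_ddd = 35.84
Terminal payoffs (K − S): max(-51.46, 0) = 0, max(-19.06, 0) = 0, max(3.48, 0) = 3.48, max(19.16, 0) = 19.16
Node uu (S = 92.57): continuation = 1/1.05·[0.7143·0.0000 + 0.2857·0.0000] = 0.0000; exercise value = 0.0000 ≤ continuation, so V_uu = 0.0000
Node ud (S = 64.4): continuation = 1/1.05·[0.7143·0.0000 + 0.2857·3.4800] = 0.9469; exercise value = 0.0000 ≤ continuation, so V_ud = 0.9469
Node dd (S = 44.8): continuation = 1/1.05·[0.7143·3.4800 + 0.2857·19.1600] = 7.5810; exercise value = 10.2000 > continuation, so V_dd = 10.2000 (exercise)
Node u (S = 80.5): continuation = 1/1.05·[0.7143·0.0000 + 0.2857·0.9469] = 0.2577; exercise value = 0.0000 ≤ continuation, so V_u = 0.2577
Node d (S = 56): continuation = 1/1.05·[0.7143·0.9469 + 0.2857·10.2000] = 3.4197; exercise value = 0.0000 ≤ continuation, so V_d = 3.4197
Node 0 (S = 70): continuation = 1/1.05·[0.7143·0.2577 + 0.2857·3.4197] = 1.1058; exercise value = 0.0000 ≤ continuation, so V_0 = 1.1058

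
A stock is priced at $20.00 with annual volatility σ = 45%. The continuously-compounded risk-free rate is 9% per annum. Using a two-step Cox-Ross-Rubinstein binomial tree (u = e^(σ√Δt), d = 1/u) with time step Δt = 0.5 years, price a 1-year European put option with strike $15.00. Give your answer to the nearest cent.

$1.04

CRR parameters: u = e^(σ√Δt) = e^(0.45·√0.5) = 1.3746, d = 1/u = 0.7275
Per-period rate: rΔt = 0.09·0.5 = 0.045, so R = e^0.045 = 1.0460
Risk-neutral probability p = (e^0.045 − 0.7275)/(1.3746 − 0.7275) = 0.3186/0.6472 = 0.4922
Terminal stock prices: S_uu = 37.79, S_ud = 20, S_dd = 10.58
Terminal payoffs (K − S): max(-22.79, 0) = 0, max(-5, 0) = 0, max(4.416, 0) = 4.416
Node u (S = 27.49): V_u = e^(−0.045)·[0.4922·0.0000 + 0.5078·0.0000] = 0.0000
Node d (S = 14.55): V_d = e^(−0.045)·[0.4922·0.0000 + 0.5078·4.4161] = 2.1437
Node 0 (S = 20): V_0 = e^(−0.045)·[0.4922·0.0000 + 0.5078·2.1437] = 1.0406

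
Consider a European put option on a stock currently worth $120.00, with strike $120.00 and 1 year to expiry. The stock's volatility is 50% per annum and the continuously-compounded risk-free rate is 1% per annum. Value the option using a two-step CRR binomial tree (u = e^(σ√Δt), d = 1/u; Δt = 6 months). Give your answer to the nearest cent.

$20.30

CRR parameters: u = e^(σ√Δt) = e^(0.5·√0.5) = 1.4241, d = 1/u = 0.7022
Per-period rate: rΔt = 0.01·0.5 = 0.005, so R = e^0.005 = 1.0050
Risk-neutral probability p = (e^0.005 − 0.7022)/(1.4241 − 0.7022) = 0.3028/0.7219 = 0.4195
Terminal stock prices: S_uu = 243.4, S_ud = 120, S_dd = 59.17
Terminal payoffs (K − S): max(-123.4, 0) = 0, max(0, 0) = 0, max(60.83, 0) = 60.83
Node u (S = 170.9): V_u = e^(−0.005)·[0.4195·0.0000 + 0.5805·0.0000] = 0.0000
Node d (S = 84.26): V_d = e^(−0.005)·[0.4195·0.0000 + 0.5805·60.8318] = 35.1389
Node 0 (S = 120): V_0 = e^(−0.005)·[0.4195·0.0000 + 0.5805·35.1389] = 20.2976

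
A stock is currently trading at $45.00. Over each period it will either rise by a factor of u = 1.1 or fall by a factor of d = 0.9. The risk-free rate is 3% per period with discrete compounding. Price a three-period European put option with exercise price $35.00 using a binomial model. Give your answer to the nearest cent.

Risk-neutral probability p = (1 + 0.03 − 0.9)/(1.1 − 0.9) = 0.1300/0.2000 = 0.6500
Terminal stock prices: S_uuu = 59.9, S_uud = 49.01, S_udd = 40.1, S_ddd = 32.81
Terminal payoffs (K − S): max(-24.9, 0) = 0, max(-14.01, 0) = 0, max(-5.095, 0) = 0, max(2.195, 0) = 2.195
Node uu (S = 54.45): V_uu = 1/1.03·[0.6500·0.0000 + 0.3500·0.0000] = 0.0000
Node ud (S = 44.55): V_ud = 1/1.03·[0.6500·0.0000 + 0.3500·0.0000] = 0.0000
Node dd (S = 36.45): V_dd = 1/1.03·[0.6500·0.0000 + 0.3500·2.1950] = 0.7459
Node u (S = 49.5): V_u = 1/1.03·[0.6500·0.0000 + 0.3500·0.0000] = 0.0000
Node d (S = 40.5): V_d = 1/1.03·[0.6500·0.0000 + 0.3500·0.7459] = 0.2535
Node 0 (S = 45): V_0 = 1/1.03·[0.6500·0.0000 + 0.3500·0.2535] = 0.0861

$0.09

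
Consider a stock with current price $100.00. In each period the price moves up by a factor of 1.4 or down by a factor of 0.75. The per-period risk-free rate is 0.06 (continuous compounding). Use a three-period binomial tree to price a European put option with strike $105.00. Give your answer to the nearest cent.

$15.93

Risk-neutral probability p = (e^0.06 − 0.75)/(1.4 − 0.75) = 0.3118/0.6500 = 0.4797
Terminal stock prices: S_uuu = 274.4, S_uud = 147, S_udd = 78.75, S_ddd = 42.19
Terminal payoffs (K − S): max(-169.4, 0) = 0, max(-42, 0) = 0, max(26.25, 0) = 26.25, max(62.81, 0) = 62.81
Node uu (S = 196): V_uu = e^(−0.06)·[0.4797·0.0000 + 0.5203·0.0000] = 0.0000
Node ud (S = 105): V_ud = e^(−0.06)·[0.4797·0.0000 + 0.5203·26.2500] = 12.8613
Node dd (S = 56.25): V_dd = e^(−0.06)·[0.4797·26.2500 + 0.5203·62.8125] = 42.6353
Node u (S = 140): V_u = e^(−0.06)·[0.4797·0.0000 + 0.5203·12.8613] = 6.3015
Node d (S = 75): V_d = e^(−0.06)·[0.4797·12.8613 + 0.5203·42.6353] = 26.7002
Node 0 (S = 100): V_0 = e^(−0.06)·[0.4797·6.3015 + 0.5203·26.7002] = 15.9289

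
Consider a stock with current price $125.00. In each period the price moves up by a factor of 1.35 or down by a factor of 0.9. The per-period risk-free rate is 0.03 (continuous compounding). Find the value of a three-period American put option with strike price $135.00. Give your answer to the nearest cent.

$16.03

Risk-neutral probability p = (e^0.03 − 0.9)/(1.35 − 0.9) = 0.1305/0.4500 = 0.2899
Terminal stock prices: S_uuu = 307.5, S_uud = 205, S_udd = 136.7, S_ddd = 91.13
Terminal payoffs (K − S): max(-172.5, 0) = 0, max(-70.03, 0) = 0, max(-1.688, 0) = 0, max(43.87, 0) = 43.87
Node uu (S = 227.8): continuation = e^(−0.03)·[0.2899·0.0000 + 0.7101·0.0000] = 0.0000; exercise value = 0.0000 ≤ continuation, so V_uu = 0.0000
Node ud (S = 151.9): continuation = e^(−0.03)·[0.2899·0.0000 + 0.7101·0.0000] = 0.0000; exercise value = 0.0000 ≤ continuation, so V_ud = 0.0000
Node dd (S = 101.2): continuation = e^(−0.03)·[0.2899·0.0000 + 0.7101·43.8750] = 30.2349; exercise value = 33.7500 > continuation, so V_dd = 33.7500 (exercise)
Node u (S = 168.8): continuation = e^(−0.03)·[0.2899·0.0000 + 0.7101·0.0000] = 0.0000; exercise value = 0.0000 ≤ continuation, so V_u = 0.0000
Node d (S = 112.5): continuation = e^(−0.03)·[0.2899·0.0000 + 0.7101·33.7500] = 23.2576; exercise value = 22.5000 ≤ continuation, so V_d = 23.2576
Node 0 (S = 125): continuation = e^(−0.03)·[0.2899·0.0000 + 0.7101·23.2576] = 16.0272; exercise value = 10.0000 ≤ continuation, so V_0 = 16.0272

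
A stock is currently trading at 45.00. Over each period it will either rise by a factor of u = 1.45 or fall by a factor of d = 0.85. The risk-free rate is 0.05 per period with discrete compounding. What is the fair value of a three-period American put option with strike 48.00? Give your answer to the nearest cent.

6.46

Risk-neutral probability p = (1 + 0.05 − 0.85)/(1.45 − 0.85) = 0.2000/0.6000 = 0.3333
Terminal stock prices: S_uuu = 137.2, S_uud = 80.42, S_udd = 47.14, S_ddd = 27.64
Terminal payoffs (K − S): max(-89.19, 0) = 0, max(-32.42, 0) = 0, max(0.8569, 0) = 0.8569, max(20.36, 0) = 20.36
Node uu (S = 94.61): continuation = 1/1.05·[0.3333·0.0000 + 0.6667·0.0000] = 0.0000; exercise value = 0.0000 ≤ continuation, so V_uu = 0.0000
Node ud (S = 55.46): continuation = 1/1.05·[0.3333·0.0000 + 0.6667·0.8569] = 0.5440; exercise value = 0.0000 ≤ continuation, so V_ud = 0.5440
Node dd (S = 32.51): continuation = 1/1.05·[0.3333·0.8569 + 0.6667·20.3644] = 13.2018; exercise value = 15.4875 > continuation, so V_dd = 15.4875 (exercise)
Node u (S = 65.25): continuation = 1/1.05·[0.3333·0.0000 + 0.6667·0.5440] = 0.3454; exercise value = 0.0000 ≤ continuation, so V_u = 0.3454
Node d (S = 38.25): continuation = 1/1.05·[0.3333·0.5440 + 0.6667·15.4875] = 10.0060; exercise value = 9.7500 ≤ continuation, so V_d = 10.0060
Node 0 (S = 45): continuation = 1/1.05·[0.3333·0.3454 + 0.6667·10.0060] = 6.4627; exercise value = 3.0000 ≤ continuation, so V_0 = 6.4627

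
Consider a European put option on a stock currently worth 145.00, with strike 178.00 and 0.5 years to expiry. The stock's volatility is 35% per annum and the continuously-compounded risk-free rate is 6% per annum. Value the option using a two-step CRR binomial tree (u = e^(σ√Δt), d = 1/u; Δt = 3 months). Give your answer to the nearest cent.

34.46

CRR parameters: u = e^(σ√Δt) = e^(0.35·√0.25) = 1.1912, d = 1/u = 0.8395
Per-period rate: rΔt = 0.06·0.25 = 0.015, so R = e^0.015 = 1.0151
Risk-neutral probability p = (e^0.015 − 0.8395)/(1.1912 − 0.8395) = 0.1757/0.3518 = 0.4993
Terminal stock prices: S_uu = 205.8, S_ud = 145, S_dd = 102.2
Terminal payoffs (K − S): max(-27.76, 0) = 0, max(33, 0) = 33, max(75.82, 0) = 75.82
Node u (S = 172.7): V_u = e^(−0.015)·[0.4993·0.0000 + 0.5007·33.0000] = 16.2764
Node d (S = 121.7): V_d = e^(−0.015)·[0.4993·33.0000 + 0.5007·75.8202] = 53.6287
Node 0 (S = 145): V_0 = e^(−0.015)·[0.4993·16.2764 + 0.5007·53.6287] = 34.4571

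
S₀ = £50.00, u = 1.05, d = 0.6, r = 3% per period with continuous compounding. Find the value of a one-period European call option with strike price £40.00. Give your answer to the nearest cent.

Risk-neutral probability p = (e^0.03 − 0.6)/(1.05 − 0.6) = 0.4305/0.4500 = 0.9566
Terminal stock prices: S_u = 52.5, S_d = 30
Terminal payoffs (S − K): max(12.5, 0) = 12.5, max(-10, 0) = 0
Node 0 (S = 50): V_0 = e^(−0.03)·[0.9566·12.5000 + 0.0434·0.0000] = 11.6037

£11.60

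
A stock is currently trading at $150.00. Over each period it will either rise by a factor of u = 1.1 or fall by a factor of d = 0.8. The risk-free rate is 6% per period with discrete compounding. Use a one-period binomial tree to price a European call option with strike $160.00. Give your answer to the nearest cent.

Risk-neutral probability p = (1 + 0.06 − 0.8)/(1.1 − 0.8) = 0.2600/0.3000 = 0.8667
Terminal stock prices: S_u = 165, S_d = 120
Terminal payoffs (S − K): max(5, 0) = 5, max(-40, 0) = 0
Node 0 (S = 150): V_0 = 1/1.06·[0.8667·5.0000 + 0.1333·0.0000] = 4.0881

$4.09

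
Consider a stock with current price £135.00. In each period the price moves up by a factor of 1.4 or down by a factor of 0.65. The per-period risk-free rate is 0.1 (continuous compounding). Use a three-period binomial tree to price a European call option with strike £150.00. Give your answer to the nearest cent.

£43.58

Risk-neutral probability p = (e^0.1 − 0.65)/(1.4 − 0.65) = 0.4552/0.7500 = 0.6069
Terminal stock prices: S_uuu = 370.4, S_uud = 172, S_udd = 79.85, S_ddd = 37.07
Terminal payoffs (S − K): max(220.4, 0) = 220.4, max(21.99, 0) = 21.99, max(-70.15, 0) = 0, max(-112.9, 0) = 0
Node uu (S = 264.6): V_uu = e^(−0.1)·[0.6069·220.4400 + 0.3931·21.9900] = 128.8744
Node ud (S = 122.9): V_ud = e^(−0.1)·[0.6069·21.9900 + 0.3931·0.0000] = 12.0756
Node dd (S = 57.04): V_dd = e^(−0.1)·[0.6069·0.0000 + 0.3931·0.0000] = 0.0000
Node u (S = 189): V_u = e^(−0.1)·[0.6069·128.8744 + 0.3931·12.0756] = 75.0654
Node d (S = 87.75): V_d = e^(−0.1)·[0.6069·12.0756 + 0.3931·0.0000] = 6.6312
Node 0 (S = 135): V_0 = e^(−0.1)·[0.6069·75.0654 + 0.3931·6.6312] = 43.5802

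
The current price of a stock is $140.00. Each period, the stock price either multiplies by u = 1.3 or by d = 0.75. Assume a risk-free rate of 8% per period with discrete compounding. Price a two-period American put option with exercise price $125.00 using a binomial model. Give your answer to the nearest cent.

Risk-neutral probability p = (1 + 0.08 − 0.75)/(1.3 − 0.75) = 0.3300/0.5500 = 0.6000
Terminal stock prices: S_uu = 236.6, S_ud = 136.5, S_dd = 78.75
Terminal payoffs (K − S): max(-111.6, 0) = 0, max(-11.5, 0) = 0, max(46.25, 0) = 46.25
Node u (S = 182): continuation = 1/1.08·[0.6000·0.0000 + 0.4000·0.0000] = 0.0000; exercise value = 0.0000 ≤ continuation, so V_u = 0.0000
Node d (S = 105): continuation = 1/1.08·[0.6000·0.0000 + 0.4000·46.2500] = 17.1296; exercise value = 20.0000 > continuation, so V_d = 20.0000 (exercise)
Node 0 (S = 140): continuation = 1/1.08·[0.6000·0.0000 + 0.4000·20.0000] = 7.4074; exercise value = 0.0000 ≤ continuation, so V_0 = 7.4074

$7.41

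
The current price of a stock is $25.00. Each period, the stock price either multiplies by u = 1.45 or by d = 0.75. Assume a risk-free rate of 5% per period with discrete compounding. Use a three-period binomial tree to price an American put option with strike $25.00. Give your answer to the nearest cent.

$4.35

Risk-neutral probability p = (1 + 0.05 − 0.75)/(1.45 − 0.75) = 0.3000/0.7000 = 0.4286
Terminal stock prices: S_uuu = 76.22, S_uud = 39.42, S_udd = 20.39, S_ddd = 10.55
Terminal payoffs (K − S): max(-51.22, 0) = 0, max(-14.42, 0) = 0, max(4.609, 0) = 4.609, max(14.45, 0) = 14.45
Node uu (S = 52.56): continuation = 1/1.05·[0.4286·0.0000 + 0.5714·0.0000] = 0.0000; exercise value = 0.0000 ≤ continuation, so V_uu = 0.0000
Node ud (S = 27.19): continuation = 1/1.05·[0.4286·0.0000 + 0.5714·4.6094] = 2.5085; exercise value = 0.0000 ≤ continuation, so V_ud = 2.5085
Node dd (S = 14.06): continuation = 1/1.05·[0.4286·4.6094 + 0.5714·14.4531] = 9.7470; exercise value = 10.9375 > continuation, so V_dd = 10.9375 (exercise)
Node u (S = 36.25): continuation = 1/1.05·[0.4286·0.0000 + 0.5714·2.5085] = 1.3652; exercise value = 0.0000 ≤ continuation, so V_u = 1.3652
Node d (S = 18.75): continuation = 1/1.05·[0.4286·2.5085 + 0.5714·10.9375] = 6.9763; exercise value = 6.2500 ≤ continuation, so V_d = 6.9763
Node 0 (S = 25): continuation = 1/1.05·[0.4286·1.3652 + 0.5714·6.9763] = 4.3538; exercise value = 0.0000 ≤ continuation, so V_0 = 4.3538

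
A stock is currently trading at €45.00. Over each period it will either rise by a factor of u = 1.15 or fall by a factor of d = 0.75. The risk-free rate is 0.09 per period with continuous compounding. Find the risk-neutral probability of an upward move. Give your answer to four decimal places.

p = 0.8604

Risk-neutral probability p = (e^0.09 − 0.75)/(1.15 − 0.75) = 0.3442/0.4000 = 0.8604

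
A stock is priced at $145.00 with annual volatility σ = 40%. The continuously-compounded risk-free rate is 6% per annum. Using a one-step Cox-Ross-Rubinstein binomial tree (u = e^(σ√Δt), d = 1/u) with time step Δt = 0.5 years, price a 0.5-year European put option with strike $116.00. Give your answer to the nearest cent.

CRR parameters: u = e^(σ√Δt) = e^(0.4·√0.5) = 1.3269, d = 1/u = 0.7536
Per-period rate: rΔt = 0.06·0.5 = 0.03, so R = e^0.03 = 1.0305
Risk-neutral probability p = (e^0.03 − 0.7536)/(1.3269 − 0.7536) = 0.2768/0.5733 = 0.4829
Terminal stock prices: S_u = 192.4, S_d = 109.3
Terminal payoffs (K − S): max(-76.4, 0) = 0, max(6.722, 0) = 6.722
Node 0 (S = 145): V_0 = e^(−0.03)·[0.4829·0.0000 + 0.5171·6.7224] = 3.3736

$3.37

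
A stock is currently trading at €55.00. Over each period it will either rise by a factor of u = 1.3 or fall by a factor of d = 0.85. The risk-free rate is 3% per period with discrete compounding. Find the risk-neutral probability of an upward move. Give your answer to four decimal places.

Risk-neutral probability p = (1 + 0.03 − 0.85)/(1.3 − 0.85) = 0.1800/0.4500 = 0.4000

p = 0.4000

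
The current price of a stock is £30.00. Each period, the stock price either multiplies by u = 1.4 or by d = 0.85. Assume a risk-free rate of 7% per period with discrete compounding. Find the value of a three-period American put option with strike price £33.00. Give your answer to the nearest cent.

Risk-neutral probability p = (1 + 0.07 − 0.85)/(1.4 − 0.85) = 0.2200/0.5500 = 0.4000
Terminal stock prices: S_uuu = 82.32, S_uud = 49.98, S_udd = 30.34, S_ddd = 18.42
Terminal payoffs (K − S): max(-49.32, 0) = 0, max(-16.98, 0) = 0, max(2.655, 0) = 2.655, max(14.58, 0) = 14.58
Node uu (S = 58.8): continuation = 1/1.07·[0.4000·0.0000 + 0.6000·0.0000] = 0.0000; exercise value = 0.0000 ≤ continuation, so V_uu = 0.0000
Node ud (S = 35.7): continuation = 1/1.07·[0.4000·0.0000 + 0.6000·2.6550] = 1.4888; exercise value = 0.0000 ≤ continuation, so V_ud = 1.4888
Node dd (S = 21.67): continuation = 1/1.07·[0.4000·2.6550 + 0.6000·14.5763] = 9.1661; exercise value = 11.3250 > continuation, so V_dd = 11.3250 (exercise)
Node u (S = 42): continuation = 1/1.07·[0.4000·0.0000 + 0.6000·1.4888] = 0.8348; exercise value = 0.0000 ≤ continuation, so V_u = 0.8348
Node d (S = 25.5): continuation = 1/1.07·[0.4000·1.4888 + 0.6000·11.3250] = 6.9070; exercise value = 7.5000 > continuation, so V_d = 7.5000 (exercise)
Node 0 (S = 30): continuation = 1/1.07·[0.4000·0.8348 + 0.6000·7.5000] = 4.5177; exercise value = 3.0000 ≤ continuation, so V_0 = 4.5177

£4.52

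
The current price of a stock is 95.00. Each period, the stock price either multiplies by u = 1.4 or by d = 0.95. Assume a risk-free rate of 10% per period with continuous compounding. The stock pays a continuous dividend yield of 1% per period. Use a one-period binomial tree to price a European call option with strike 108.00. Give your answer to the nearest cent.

Per-period risk-free factor R = e^0.1 = 1.1052; dividend-adjusted growth = e^(0.1−0.01) = 1.0942.
Risk-neutral probability p = (1.0942 − 0.95)/(1.4 − 0.95) = 0.1442/0.4500 = 0.3204
Terminal stock prices: S_u = 133, S_d = 90.25
Terminal payoffs (S − K): max(25, 0) = 25, max(-17.75, 0) = 0
Node 0 (S = 95): V_0 = e^(−0.1)·[0.3204·25.0000 + 0.6796·0.0000] = 7.2475

7.25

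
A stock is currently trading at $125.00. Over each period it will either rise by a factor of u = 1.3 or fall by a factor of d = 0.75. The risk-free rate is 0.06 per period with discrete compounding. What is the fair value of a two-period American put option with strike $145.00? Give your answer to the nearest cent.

$26.16

Risk-neutral probability p = (1 + 0.06 − 0.75)/(1.3 − 0.75) = 0.3100/0.5500 = 0.5636
Terminal stock prices: S_uu = 211.3, S_ud = 121.9, S_dd = 70.31
Terminal payoffs (K − S): max(-66.25, 0) = 0, max(23.12, 0) = 23.12, max(74.69, 0) = 74.69
Node u (S = 162.5): continuation = 1/1.06·[0.5636·0.0000 + 0.4364·23.1250] = 9.5197; exercise value = 0.0000 ≤ continuation, so V_u = 9.5197
Node d (S = 93.75): continuation = 1/1.06·[0.5636·23.1250 + 0.4364·74.6875] = 43.0425; exercise value = 51.2500 > continuation, so V_d = 51.2500 (exercise)
Node 0 (S = 125): continuation = 1/1.06·[0.5636·9.5197 + 0.4364·51.2500] = 26.1597; exercise value = 20.0000 ≤ continuation, so V_0 = 26.1597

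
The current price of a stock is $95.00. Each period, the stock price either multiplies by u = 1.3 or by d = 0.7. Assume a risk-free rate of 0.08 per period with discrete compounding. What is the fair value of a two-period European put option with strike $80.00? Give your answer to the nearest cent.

Risk-neutral probability p = (1 + 0.08 − 0.7)/(1.3 − 0.7) = 0.3800/0.6000 = 0.6333
Terminal stock prices: S_uu = 160.6, S_ud = 86.45, S_dd = 46.55
Terminal payoffs (K − S): max(-80.55, 0) = 0, max(-6.45, 0) = 0, max(33.45, 0) = 33.45
Node u (S = 123.5): V_u = 1/1.08·[0.6333·0.0000 + 0.3667·0.0000] = 0.0000
Node d (S = 66.5): V_d = 1/1.08·[0.6333·0.0000 + 0.3667·33.4500] = 11.3565
Node 0 (S = 95): V_0 = 1/1.08·[0.6333·0.0000 + 0.3667·11.3565] = 3.8556

$3.86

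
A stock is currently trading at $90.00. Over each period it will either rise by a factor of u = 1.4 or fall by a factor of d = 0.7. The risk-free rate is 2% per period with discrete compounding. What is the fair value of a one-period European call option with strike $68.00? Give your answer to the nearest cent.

$25.99

Risk-neutral probability p = (1 + 0.02 − 0.7)/(1.4 − 0.7) = 0.3200/0.7000 = 0.4571
Terminal stock prices: S_u = 126, S_d = 63
Terminal payoffs (S − K): max(58, 0) = 58, max(-5, 0) = 0
Node 0 (S = 90): V_0 = 1/1.02·[0.4571·58.0000 + 0.5429·0.0000] = 25.9944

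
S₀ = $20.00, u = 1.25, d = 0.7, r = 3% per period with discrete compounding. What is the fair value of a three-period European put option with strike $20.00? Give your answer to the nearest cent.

Risk-neutral probability p = (1 + 0.03 − 0.7)/(1.25 − 0.7) = 0.3300/0.5500 = 0.6000
Terminal stock prices: S_uuu = 39.06, S_uud = 21.88, S_udd = 12.25, S_ddd = 6.86
Terminal payoffs (K − S): max(-19.06, 0) = 0, max(-1.875, 0) = 0, max(7.75, 0) = 7.75, max(13.14, 0) = 13.14
Node uu (S = 31.25): V_uu = 1/1.03·[0.6000·0.0000 + 0.4000·0.0000] = 0.0000
Node ud (S = 17.5): V_ud = 1/1.03·[0.6000·0.0000 + 0.4000·7.7500] = 3.0097
Node dd (S = 9.8): V_dd = 1/1.03·[0.6000·7.7500 + 0.4000·13.1400] = 9.6175
Node u (S = 25): V_u = 1/1.03·[0.6000·0.0000 + 0.4000·3.0097] = 1.1688
Node d (S = 14): V_d = 1/1.03·[0.6000·3.0097 + 0.4000·9.6175] = 5.4882
Node 0 (S = 20): V_0 = 1/1.03·[0.6000·1.1688 + 0.4000·5.4882] = 2.8122

$2.81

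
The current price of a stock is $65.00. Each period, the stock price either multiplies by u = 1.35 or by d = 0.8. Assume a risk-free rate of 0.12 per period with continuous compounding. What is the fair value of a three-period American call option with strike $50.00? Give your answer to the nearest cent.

$30.89

Risk-neutral probability p = (e^0.12 − 0.8)/(1.35 − 0.8) = 0.3275/0.5500 = 0.5954
Terminal stock prices: S_uuu = 159.9, S_uud = 94.77, S_udd = 56.16, S_ddd = 33.28
Terminal payoffs (S − K): max(109.9, 0) = 109.9, max(44.77, 0) = 44.77, max(6.16, 0) = 6.16, max(-16.72, 0) = 0
Node uu (S = 118.5): continuation = e^(−0.12)·[0.5954·109.9244 + 0.4046·44.7700] = 74.1165; exercise value = 68.4625 ≤ continuation, so V_uu = 74.1165
Node ud (S = 70.2): continuation = e^(−0.12)·[0.5954·44.7700 + 0.4046·6.1600] = 25.8540; exercise value = 20.2000 ≤ continuation, so V_ud = 25.8540
Node dd (S = 41.6): continuation = e^(−0.12)·[0.5954·6.1600 + 0.4046·0.0000] = 3.2532; exercise value = 0.0000 ≤ continuation, so V_dd = 3.2532
Node u (S = 87.75): continuation = e^(−0.12)·[0.5954·74.1165 + 0.4046·25.8540] = 48.4186; exercise value = 37.7500 ≤ continuation, so V_u = 48.4186
Node d (S = 52): continuation = e^(−0.12)·[0.5954·25.8540 + 0.4046·3.2532] = 14.8212; exercise value = 2.0000 ≤ continuation, so V_d = 14.8212
Node 0 (S = 65): continuation = e^(−0.12)·[0.5954·48.4186 + 0.4046·14.8212] = 30.8885; exercise value = 15.0000 ≤ continuation, so V_0 = 30.8885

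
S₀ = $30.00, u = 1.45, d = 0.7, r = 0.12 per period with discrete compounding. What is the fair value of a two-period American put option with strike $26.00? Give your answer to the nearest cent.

$1.96

Risk-neutral probability p = (1 + 0.12 − 0.7)/(1.45 − 0.7) = 0.4200/0.7500 = 0.5600
Terminal stock prices: S_uu = 63.08, S_ud = 30.45, S_dd = 14.7
Terminal payoffs (K − S): max(-37.08, 0) = 0, max(-4.45, 0) = 0, max(11.3, 0) = 11.3
Node u (S = 43.5): continuation = 1/1.12·[0.5600·0.0000 + 0.4400·0.0000] = 0.0000; exercise value = 0.0000 ≤ continuation, so V_u = 0.0000
Node d (S = 21): continuation = 1/1.12·[0.5600·0.0000 + 0.4400·11.3000] = 4.4393; exercise value = 5.0000 > continuation, so V_d = 5.0000 (exercise)
Node 0 (S = 30): continuation = 1/1.12·[0.5600·0.0000 + 0.4400·5.0000] = 1.9643; exercise value = 0.0000 ≤ continuation, so V_0 = 1.9643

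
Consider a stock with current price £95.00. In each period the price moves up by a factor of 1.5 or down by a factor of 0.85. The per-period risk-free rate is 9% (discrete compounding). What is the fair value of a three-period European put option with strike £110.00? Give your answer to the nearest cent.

£12.41

Risk-neutral probability p = (1 + 0.09 − 0.85)/(1.5 − 0.85) = 0.2400/0.6500 = 0.3692
Terminal stock prices: S_uuu = 320.6, S_uud = 181.7, S_udd = 103, S_ddd = 58.34
Terminal payoffs (K − S): max(-210.6, 0) = 0, max(-71.69, 0) = 0, max(7.044, 0) = 7.044, max(51.66, 0) = 51.66
Node uu (S = 213.8): V_uu = 1/1.09·[0.3692·0.0000 + 0.6308·0.0000] = 0.0000
Node ud (S = 121.1): V_ud = 1/1.09·[0.3692·0.0000 + 0.6308·7.0438] = 4.0761
Node dd (S = 68.64): V_dd = 1/1.09·[0.3692·7.0438 + 0.6308·51.6581] = 32.2799
Node u (S = 142.5): V_u = 1/1.09·[0.3692·0.0000 + 0.6308·4.0761] = 2.3588
Node d (S = 80.75): V_d = 1/1.09·[0.3692·4.0761 + 0.6308·32.2799] = 20.0608
Node 0 (S = 95): V_0 = 1/1.09·[0.3692·2.3588 + 0.6308·20.0608] = 12.4079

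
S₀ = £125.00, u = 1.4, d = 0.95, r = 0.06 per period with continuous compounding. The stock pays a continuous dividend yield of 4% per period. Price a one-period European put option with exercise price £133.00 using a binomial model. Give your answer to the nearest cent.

£11.33

Per-period risk-free factor R = e^0.06 = 1.0618; dividend-adjusted growth = e^(0.06−0.04) = 1.0202.
Risk-neutral probability p = (1.0202 − 0.95)/(1.4 − 0.95) = 0.0702/0.4500 = 0.1560
Terminal stock prices: S_u = 175, S_d = 118.8
Terminal payoffs (K − S): max(-42, 0) = 0, max(14.25, 0) = 14.25
Node 0 (S = 125): V_0 = e^(−0.06)·[0.1560·0.0000 + 0.8440·14.2500] = 11.3266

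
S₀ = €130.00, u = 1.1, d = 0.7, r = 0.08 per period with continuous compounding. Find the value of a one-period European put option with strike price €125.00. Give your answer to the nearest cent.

€1.31

Risk-neutral probability p = (e^0.08 − 0.7)/(1.1 − 0.7) = 0.3833/0.4000 = 0.9582
Terminal stock prices: S_u = 143, S_d = 91
Terminal payoffs (K − S): max(-18, 0) = 0, max(34, 0) = 34
Node 0 (S = 130): V_0 = e^(−0.08)·[0.9582·0.0000 + 0.0418·34.0000] = 1.3114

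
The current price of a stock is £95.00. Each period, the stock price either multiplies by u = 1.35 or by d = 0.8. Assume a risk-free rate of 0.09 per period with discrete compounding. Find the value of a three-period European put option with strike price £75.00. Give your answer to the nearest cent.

Risk-neutral probability p = (1 + 0.09 − 0.8)/(1.35 − 0.8) = 0.2900/0.5500 = 0.5273
Terminal stock prices: S_uuu = 233.7, S_uud = 138.5, S_udd = 82.08, S_ddd = 48.64
Terminal payoffs (K − S): max(-158.7, 0) = 0, max(-63.51, 0) = 0, max(-7.08, 0) = 0, max(26.36, 0) = 26.36
Node uu (S = 173.1): V_uu = 1/1.09·[0.5273·0.0000 + 0.4727·0.0000] = 0.0000
Node ud (S = 102.6): V_ud = 1/1.09·[0.5273·0.0000 + 0.4727·0.0000] = 0.0000
Node dd (S = 60.8): V_dd = 1/1.09·[0.5273·0.0000 + 0.4727·26.3600] = 11.4322
Node u (S = 128.2): V_u = 1/1.09·[0.5273·0.0000 + 0.4727·0.0000] = 0.0000
Node d (S = 76): V_d = 1/1.09·[0.5273·0.0000 + 0.4727·11.4322] = 4.9581
Node 0 (S = 95): V_0 = 1/1.09·[0.5273·0.0000 + 0.4727·4.9581] = 2.1503

£2.15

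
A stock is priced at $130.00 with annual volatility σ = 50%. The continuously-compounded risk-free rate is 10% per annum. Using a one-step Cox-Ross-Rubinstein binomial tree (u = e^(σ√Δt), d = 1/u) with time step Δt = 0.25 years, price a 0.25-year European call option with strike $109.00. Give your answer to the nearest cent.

$27.56

CRR parameters: u = e^(σ√Δt) = e^(0.5·√0.25) = 1.2840, d = 1/u = 0.7788
Per-period rate: rΔt = 0.1·0.25 = 0.025, so R = e^0.025 = 1.0253
Risk-neutral probability p = (e^0.025 − 0.7788)/(1.2840 − 0.7788) = 0.2465/0.5052 = 0.4879
Terminal stock prices: S_u = 166.9, S_d = 101.2
Terminal payoffs (S − K): max(57.92, 0) = 57.92, max(-7.756, 0) = 0
Node 0 (S = 130): V_0 = e^(−0.025)·[0.4879·57.9233 + 0.5121·0.0000] = 27.5647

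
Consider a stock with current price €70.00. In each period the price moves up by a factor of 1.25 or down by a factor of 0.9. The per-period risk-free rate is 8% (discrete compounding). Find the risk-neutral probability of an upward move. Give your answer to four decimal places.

Risk-neutral probability p = (1 + 0.08 − 0.9)/(1.25 − 0.9) = 0.1800/0.3500 = 0.5143

p = 0.5143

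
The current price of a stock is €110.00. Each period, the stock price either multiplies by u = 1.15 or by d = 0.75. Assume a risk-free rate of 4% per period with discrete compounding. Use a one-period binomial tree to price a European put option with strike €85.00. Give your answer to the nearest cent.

Risk-neutral probability p = (1 + 0.04 − 0.75)/(1.15 − 0.75) = 0.2900/0.4000 = 0.7250
Terminal stock prices: S_u = 126.5, S_d = 82.5
Terminal payoffs (K − S): max(-41.5, 0) = 0, max(2.5, 0) = 2.5
Node 0 (S = 110): V_0 = 1/1.04·[0.7250·0.0000 + 0.2750·2.5000] = 0.6611

€0.66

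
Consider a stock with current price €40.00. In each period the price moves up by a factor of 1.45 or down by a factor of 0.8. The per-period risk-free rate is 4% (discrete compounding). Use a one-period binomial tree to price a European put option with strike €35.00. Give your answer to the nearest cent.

€1.82

Risk-neutral probability p = (1 + 0.04 − 0.8)/(1.45 − 0.8) = 0.2400/0.6500 = 0.3692
Terminal stock prices: S_u = 58, S_d = 32
Terminal payoffs (K − S): max(-23, 0) = 0, max(3, 0) = 3
Node 0 (S = 40): V_0 = 1/1.04·[0.3692·0.0000 + 0.6308·3.0000] = 1.8195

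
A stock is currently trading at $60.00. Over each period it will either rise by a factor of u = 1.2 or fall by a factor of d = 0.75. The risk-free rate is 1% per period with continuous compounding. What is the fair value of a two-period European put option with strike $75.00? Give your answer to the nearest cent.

Risk-neutral probability p = (e^0.01 − 0.75)/(1.2 − 0.75) = 0.2601/0.4500 = 0.5779
Terminal stock prices: S_uu = 86.4, S_ud = 54, S_dd = 33.75
Terminal payoffs (K − S): max(-11.4, 0) = 0, max(21, 0) = 21, max(41.25, 0) = 41.25
Node u (S = 72): V_u = e^(−0.01)·[0.5779·0.0000 + 0.4221·21.0000] = 8.7761
Node d (S = 45): V_d = e^(−0.01)·[0.5779·21.0000 + 0.4221·41.2500] = 29.2537
Node 0 (S = 60): V_0 = e^(−0.01)·[0.5779·8.7761 + 0.4221·29.2537] = 17.2466

$17.25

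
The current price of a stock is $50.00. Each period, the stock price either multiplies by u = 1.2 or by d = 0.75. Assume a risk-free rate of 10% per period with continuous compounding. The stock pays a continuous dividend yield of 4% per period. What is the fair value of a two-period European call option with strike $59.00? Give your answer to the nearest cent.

Per-period risk-free factor R = e^0.1 = 1.1052; dividend-adjusted growth = e^(0.1−0.04) = 1.0618.
Risk-neutral probability p = (1.0618 − 0.75)/(1.2 − 0.75) = 0.3118/0.4500 = 0.6930
Terminal stock prices: S_uu = 72, S_ud = 45, S_dd = 28.12
Terminal payoffs (S − K): max(13, 0) = 13, max(-14, 0) = 0, max(-30.88, 0) = 0
Node u (S = 60): V_u = e^(−0.1)·[0.6930·13.0000 + 0.3070·0.0000] = 8.1513
Node d (S = 37.5): V_d = e^(−0.1)·[0.6930·0.0000 + 0.3070·0.0000] = 0.0000
Node 0 (S = 50): V_0 = e^(−0.1)·[0.6930·8.1513 + 0.3070·0.0000] = 5.1111

$5.11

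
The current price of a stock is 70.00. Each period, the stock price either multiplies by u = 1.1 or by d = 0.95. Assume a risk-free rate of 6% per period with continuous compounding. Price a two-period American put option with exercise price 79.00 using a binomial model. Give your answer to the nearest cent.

Risk-neutral probability p = (e^0.06 − 0.95)/(1.1 − 0.95) = 0.1118/0.1500 = 0.7456
Terminal stock prices: S_uu = 84.7, S_ud = 73.15, S_dd = 63.17
Terminal payoffs (K − S): max(-5.7, 0) = 0, max(5.85, 0) = 5.85, max(15.83, 0) = 15.83
Node u (S = 77): continuation = e^(−0.06)·[0.7456·0.0000 + 0.2544·5.8500] = 1.4017; exercise value = 2.0000 > continuation, so V_u = 2.0000 (exercise)
Node d (S = 66.5): continuation = e^(−0.06)·[0.7456·5.8500 + 0.2544·15.8250] = 7.8994; exercise value = 12.5000 > continuation, so V_d = 12.5000 (exercise)
Node 0 (S = 70): continuation = e^(−0.06)·[0.7456·2.0000 + 0.2544·12.5000] = 4.3994; exercise value = 9.0000 > continuation, so V_0 = 9.0000 (exercise)

9.00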